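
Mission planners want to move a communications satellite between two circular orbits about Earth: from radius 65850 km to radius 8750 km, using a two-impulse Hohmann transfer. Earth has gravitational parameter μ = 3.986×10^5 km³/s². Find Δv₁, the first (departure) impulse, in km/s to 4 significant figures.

Semi-major axis of the transfer orbit: a_t = (65850 + 8750)/2 = 37300 km.
On the circular orbit at r = 65850 km, v_c = √(μ/r) = 2.4603 km/s.
Vis-viva on the transfer ellipse at r = 65850 km gives v_t = √[μ(2/r − 1/a_t)] = 1.1916 km/s.
Δv₁ = |v_t − v_c| = |1.1916 − 2.4603| = 1.269 km/s.

Δv₁ = 1.269 km/s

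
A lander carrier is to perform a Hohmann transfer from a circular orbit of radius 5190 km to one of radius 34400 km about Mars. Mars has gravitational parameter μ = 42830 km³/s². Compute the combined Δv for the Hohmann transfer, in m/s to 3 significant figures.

Δv = 1460 m/s

Semi-major axis of the transfer orbit: a_t = (5190 + 34400)/2 = 19795 km.
At r₁ the circular-orbit speed is v₁ = √(μ/r₁) = 2.8727 km/s.
Transfer-orbit speed at r₁ (vis-viva equation): v_p = √[μ(2/r₁ − 1/a_t)] = 3.7870 km/s.
First burn Δv₁ = |v_p − v₁| = 0.9143 km/s.
At r₂, v₂ = √(μ/r₂) = 1.11582 km/s.
Transfer-orbit speed at r₂: v_a = √[μ(2/r₂ − 1/a_t)] = 0.571348 km/s.
Second burn Δv₂ = |v₂ − v_a| = 0.5445 km/s.
Total Δv = Δv₁ + Δv₂ = 1.459 km/s.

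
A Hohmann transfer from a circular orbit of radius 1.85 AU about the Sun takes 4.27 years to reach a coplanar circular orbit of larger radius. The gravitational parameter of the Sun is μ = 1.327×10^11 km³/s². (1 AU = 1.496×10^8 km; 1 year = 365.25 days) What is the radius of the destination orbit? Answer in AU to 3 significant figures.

r₂ = 6.51 AU

In km: r₁ = 1.85 × 1.496×10^8 = 2.7676×10^8 km.
Transfer time t = 4.27 years × 365.25 × 86400 s = 1.34750952×10^8 s, and t = π√(a_t³/μ).
So a_t = (μ t²/π²)^(1/3) = (1.327×10^11 × (1.34750952×10^8)² / π²)^(1/3) = 6.2500×10^8 km.
Since a_t = (r₁ + r₂)/2, r₂ = 2a_t − r₁ = 2×6.2500×10^8 − 2.7676×10^8 = 9.7324×10^8 km.
In AU: r₂ = 9.7324×10^8 / 1.496×10^8 = 6.51 AU.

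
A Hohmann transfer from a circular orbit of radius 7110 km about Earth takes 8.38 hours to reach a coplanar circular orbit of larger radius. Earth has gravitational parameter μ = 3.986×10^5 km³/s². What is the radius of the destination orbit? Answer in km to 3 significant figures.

Transfer time t = 8.38 hours = 30168 s, and t = π√(a_t³/μ).
So a_t = (μ t²/π²)^(1/3) = (3.986×10^5 × (30168)² / π²)^(1/3) = 33249 km.
Since a_t = (r₁ + r₂)/2, r₂ = 2a_t − r₁ = 2×33249 − 7110 = 59388 km.

r₂ = 59400 km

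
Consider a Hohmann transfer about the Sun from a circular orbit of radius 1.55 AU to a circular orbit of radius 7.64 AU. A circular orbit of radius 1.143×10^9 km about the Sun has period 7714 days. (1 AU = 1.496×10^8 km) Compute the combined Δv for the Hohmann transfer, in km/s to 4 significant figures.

From Kepler's third law T² = 4π²r³/μ at r = 1.143×10^9 km, T = 7714 days = 7714 × 86400 s = 6.664896×10^8 s: μ = 4π²r³/T² = 1.32712×10^11 km³/s².
In km: r₁ = 1.55 × 1.496×10^8 = 2.3188×10^8 km; r₂ = 7.64 × 1.496×10^8 = 1.142944×10^9 km.
The Hohmann ellipse has a_t = (r₁ + r₂)/2 = 6.87412×10^8 km.
Circular speed at r₁: v₁ = √(μ/r₁) = √(1.32712×10^11/2.3188×10^8) = 23.923 km/s.
Transfer-orbit speed at r₁ (v² = μ(2/r − 1/a)): v_p = √[μ(2/r₁ − 1/a_t)] = 30.848 km/s.
First burn Δv₁ = |v_p − v₁| = 6.925 km/s.
At r₂, v₂ = √(μ/r₂) = 10.7756 km/s.
Transfer-orbit speed at r₂: v_a = √[μ(2/r₂ − 1/a_t)] = 6.25845 km/s.
Second burn Δv₂ = |v₂ − v_a| = 4.517 km/s.
Total Δv = Δv₁ + Δv₂ = 11.44 km/s.

Δv = 11.44 km/s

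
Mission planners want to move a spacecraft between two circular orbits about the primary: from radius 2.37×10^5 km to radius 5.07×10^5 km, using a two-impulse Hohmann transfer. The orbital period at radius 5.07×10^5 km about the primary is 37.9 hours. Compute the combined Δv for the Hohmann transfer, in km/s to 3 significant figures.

From Kepler's third law T² = 4π²r³/μ at r = 5.07×10^5 km, T = 37.9 hours = 37.9 × 3600 s = 1.3644×10^5 s: μ = 4π²r³/T² = 2.76376×10^8 km³/s².
Semi-major axis of the transfer orbit: a_t = (2.370×10^5 + 5.070×10^5)/2 = 3.720×10^5 km.
Circular speed at r₁: v₁ = √(μ/r₁) = √(2.76376×10^8/2.370×10^5) = 34.149 km/s.
On the transfer ellipse at r₁, vis-viva equation gives v_p = √[μ(2/r₁ − 1/a_t)] = 39.867 km/s.
First burn Δv₁ = |v_p − v₁| = 5.718 km/s.
At r₂, v₂ = √(μ/r₂) = 23.348 km/s.
Transfer-orbit speed at r₂: v_a = √[μ(2/r₂ − 1/a_t)] = 18.636 km/s.
Second burn Δv₂ = |v₂ − v_a| = 4.712 km/s.
Total Δv = Δv₁ + Δv₂ = 10.43 km/s.

Δv = 10.4 km/s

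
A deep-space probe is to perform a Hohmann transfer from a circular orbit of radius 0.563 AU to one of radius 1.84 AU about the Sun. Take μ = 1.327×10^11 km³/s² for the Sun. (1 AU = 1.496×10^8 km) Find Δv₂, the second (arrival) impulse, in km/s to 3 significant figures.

Δv₂ = 6.93 km/s

In km: r₁ = 0.563 × 1.496×10^8 = 8.42248×10^7 km; r₂ = 1.84 × 1.496×10^8 = 2.75264×10^8 km.
Semi-major axis of the transfer orbit: a_t = (8.42248×10^7 + 2.75264×10^8)/2 = 1.797444×10^8 km.
On the circular orbit at r = 2.75264×10^8 km, v_c = √(μ/r) = 21.9564 km/s.
Vis-viva on the transfer ellipse at r = 2.75264×10^8 km gives v_t = √[μ(2/r − 1/a_t)] = 15.0298 km/s.
Δv₂ = |v_t − v_c| = |15.0298 − 21.9564| = 6.927 km/s.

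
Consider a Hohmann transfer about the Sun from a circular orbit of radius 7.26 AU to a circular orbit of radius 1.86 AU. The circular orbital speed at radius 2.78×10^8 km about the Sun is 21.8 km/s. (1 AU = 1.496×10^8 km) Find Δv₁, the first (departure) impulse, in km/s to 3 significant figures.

Δv₁ = 3.99 km/s

From the circular-orbit relation v² = μ/r at r = 2.78×10^8 km: μ = v²r = (21.8)² × 2.78×10^8 = 1.32117×10^11 km³/s².
In km: r₁ = 7.26 × 1.496×10^8 = 1.086096×10^9 km; r₂ = 1.86 × 1.496×10^8 = 2.78256×10^8 km.
Transfer-ellipse semi-major axis a_t = (r₁ + r₂)/2 = (1.086096×10^9 + 2.78256×10^8)/2 = 6.82176×10^8 km.
Circular speed at r = 1.086096×10^9 km: v_c = √(μ/r) = 11.029 km/s.
Vis-viva on the transfer ellipse at r = 1.086096×10^9 km gives v_t = √[μ(2/r − 1/a_t)] = 7.0440 km/s.
Δv₁ = |v_t − v_c| = |7.0440 − 11.029| = 3.985 km/s.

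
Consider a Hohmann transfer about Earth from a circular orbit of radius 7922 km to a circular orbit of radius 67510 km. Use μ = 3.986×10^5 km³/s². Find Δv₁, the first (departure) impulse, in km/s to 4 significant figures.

Δv₁ = 2.397 km/s

Semi-major axis of the transfer orbit: a_t = (7922 + 67510)/2 = 37716 km.
On the circular orbit at r = 7922 km, v_c = √(μ/r) = 7.093 km/s.
Vis-viva on the transfer ellipse at r = 7922 km gives v_t = √[μ(2/r − 1/a_t)] = 9.490 km/s.
Δv₁ = |v_t − v_c| = |9.490 − 7.093| = 2.397 km/s.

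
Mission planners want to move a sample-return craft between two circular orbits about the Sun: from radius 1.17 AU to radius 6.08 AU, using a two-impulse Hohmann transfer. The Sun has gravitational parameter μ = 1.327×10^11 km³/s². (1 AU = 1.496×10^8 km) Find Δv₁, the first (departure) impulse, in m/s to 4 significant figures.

Δv₁ = 8125 m/s

In km: r₁ = 1.17 × 1.496×10^8 = 1.75032×10^8 km; r₂ = 6.08 × 1.496×10^8 = 9.09568×10^8 km.
The Hohmann ellipse has a_t = (r₁ + r₂)/2 = 5.423×10^8 km.
Circular speed at r = 1.75032×10^8 km: v_c = √(μ/r) = 27.534 km/s.
Vis-viva on the transfer ellipse at r = 1.75032×10^8 km gives v_t = √[μ(2/r − 1/a_t)] = 35.659 km/s.
Δv₁ = |v_t − v_c| = |35.659 − 27.534| = 8.125 km/s.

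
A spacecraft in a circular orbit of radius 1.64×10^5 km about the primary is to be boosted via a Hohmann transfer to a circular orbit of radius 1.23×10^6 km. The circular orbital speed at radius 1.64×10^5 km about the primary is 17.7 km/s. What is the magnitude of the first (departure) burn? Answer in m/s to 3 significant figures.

From the circular-orbit relation v² = μ/r at r = 1.64×10^5 km: μ = v²r = (17.7)² × 1.64×10^5 = 5.13796×10^7 km³/s².
Transfer-ellipse semi-major axis a_t = (r₁ + r₂)/2 = (1.640×10^5 + 1.230×10^6)/2 = 6.970×10^5 km.
Circular speed at r = 1.640×10^5 km: v_c = √(μ/r) = 17.700 km/s.
Transfer-orbit speed at the same r (vis-viva, a = a_t): v_t = √[μ(2/r − 1/a_t)] = 23.513 km/s.
Δv₁ = |v_t − v_c| = |23.513 − 17.700| = 5.813 km/s.

Δv₁ = 5810 m/s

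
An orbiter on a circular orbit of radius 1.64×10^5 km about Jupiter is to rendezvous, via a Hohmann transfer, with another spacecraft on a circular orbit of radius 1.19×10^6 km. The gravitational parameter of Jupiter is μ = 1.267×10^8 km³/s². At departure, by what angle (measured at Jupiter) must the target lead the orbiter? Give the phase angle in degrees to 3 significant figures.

φ = 103°

Transfer-ellipse semi-major axis a_t = (r₁ + r₂)/2 = (1.640×10^5 + 1.190×10^6)/2 = 6.770×10^5 km.
The half-period of the transfer ellipse is t = π√(a_t³/μ) = 1.5547×10^5 s.
The target's mean motion on its circular orbit is ω₂ = √(μ/r₂³) = 8.6710×10^-6 rad/s.
Angle swept by the target during transfer: ω₂·t = 1.3481 rad = 77.24°.
Arrival is 180° from departure on the ellipse, so φ = 180° − 77.24° = 103°.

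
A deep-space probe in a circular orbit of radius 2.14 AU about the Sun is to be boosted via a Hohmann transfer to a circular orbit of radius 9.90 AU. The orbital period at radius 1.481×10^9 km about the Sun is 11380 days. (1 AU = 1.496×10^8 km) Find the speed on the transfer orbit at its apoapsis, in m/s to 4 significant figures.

v = 5643 m/s

From Kepler's third law T² = 4π²r³/μ at r = 1.481×10^9 km, T = 11380 days = 11380 × 86400 s = 9.83232×10^8 s: μ = 4π²r³/T² = 1.32652×10^11 km³/s².
In km: r₁ = 2.14 × 1.496×10^8 = 3.20144×10^8 km; r₂ = 9.90 × 1.496×10^8 = 1.48104×10^9 km.
The Hohmann ellipse has a_t = (r₁ + r₂)/2 = 9.00592×10^8 km.
At apoapsis, r = 1.48104×10^9 km.
Vis-viva: v = √[μ(2/r − 1/a_t)] = √[1.32652×10^11 × (2/1.48104×10^9 − 1/9.00592×10^8)] = 5.643 km/s.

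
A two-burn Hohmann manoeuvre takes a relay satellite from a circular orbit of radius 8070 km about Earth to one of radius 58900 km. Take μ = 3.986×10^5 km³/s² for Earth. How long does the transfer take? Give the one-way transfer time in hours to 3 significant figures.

Semi-major axis of the transfer orbit: a_t = (8070 + 58900)/2 = 33485 km.
By Kepler's third law the transfer-orbit period is T = 2π√(a_t³/μ), so t = T/2 = 30490 s.
Converting: 30490 s ÷ 3600 s/hour = 8.47 hours.

t = 8.47 hours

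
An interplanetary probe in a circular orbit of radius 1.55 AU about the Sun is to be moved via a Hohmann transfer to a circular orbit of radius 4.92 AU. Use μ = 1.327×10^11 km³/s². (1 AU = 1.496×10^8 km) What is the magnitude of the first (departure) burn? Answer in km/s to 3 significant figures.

In km: r₁ = 1.55 × 1.496×10^8 = 2.3188×10^8 km; r₂ = 4.92 × 1.496×10^8 = 7.36032×10^8 km.
Semi-major axis of the transfer orbit: a_t = (2.3188×10^8 + 7.36032×10^8)/2 = 4.83956×10^8 km.
Circular speed at r = 2.3188×10^8 km: v_c = √(μ/r) = 23.922349 km/s.
Transfer-orbit speed at the same r (vis-viva, a = a_t): v_t = √[μ(2/r − 1/a_t)] = 29.501848 km/s.
Δv₁ = |v_t − v_c| = |29.501848 − 23.922349| = 5.579 km/s.

Δv₁ = 5.58 km/s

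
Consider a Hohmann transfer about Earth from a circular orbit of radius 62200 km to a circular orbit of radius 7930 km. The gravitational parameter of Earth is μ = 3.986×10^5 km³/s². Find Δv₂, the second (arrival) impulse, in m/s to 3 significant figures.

Semi-major axis of the transfer orbit: a_t = (62200 + 7930)/2 = 35065 km.
On the circular orbit at r = 7930 km, v_c = √(μ/r) = 7.090 km/s.
Vis-viva on the transfer ellipse at r = 7930 km gives v_t = √[μ(2/r − 1/a_t)] = 9.443 km/s.
Δv₂ = |v_t − v_c| = |9.443 − 7.090| = 2.353 km/s.

Δv₂ = 2350 m/s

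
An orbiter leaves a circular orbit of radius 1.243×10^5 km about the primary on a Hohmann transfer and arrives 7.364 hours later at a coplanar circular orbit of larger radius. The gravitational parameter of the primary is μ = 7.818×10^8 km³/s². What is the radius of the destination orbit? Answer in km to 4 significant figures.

r₂ = 6.394×10^5 km

Transfer time t = 7.364 hours = 26510.4 s, and t = π√(a_t³/μ).
So a_t = (μ t²/π²)^(1/3) = (7.818×10^8 × (26510.4)² / π²)^(1/3) = 3.8184×10^5 km.
Since a_t = (r₁ + r₂)/2, r₂ = 2a_t − r₁ = 2×3.8184×10^5 − 1.243×10^5 = 6.3938×10^5 km.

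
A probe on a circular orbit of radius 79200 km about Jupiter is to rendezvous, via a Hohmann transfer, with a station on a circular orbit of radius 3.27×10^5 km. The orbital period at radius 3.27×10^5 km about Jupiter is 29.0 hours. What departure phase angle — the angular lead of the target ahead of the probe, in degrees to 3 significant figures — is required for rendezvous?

φ = 91.9°

From Kepler's third law T² = 4π²r³/μ at r = 3.27×10^5 km, T = 29.0 hours = 29.0 × 3600 s = 1.044×10^5 s: μ = 4π²r³/T² = 1.26649×10^8 km³/s².
Transfer-ellipse semi-major axis a_t = (r₁ + r₂)/2 = (79200 + 3.270×10^5)/2 = 2.031×10^5 km.
Transfer time t = π√(a_t³/μ) = 25551 s.
Target angular speed ω₂ = √(μ/r₂³) = 6.0184×10^-5 rad/s.
Angle swept by the target during transfer: ω₂·t = 1.5378 rad = 88.11°.
Arrival is 180° from departure on the ellipse, so φ = 180° − 88.11° = 91.9°.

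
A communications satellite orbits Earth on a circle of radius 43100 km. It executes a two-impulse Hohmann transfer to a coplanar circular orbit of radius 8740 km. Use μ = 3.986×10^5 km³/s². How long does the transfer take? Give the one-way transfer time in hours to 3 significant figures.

Transfer-ellipse semi-major axis a_t = (r₁ + r₂)/2 = (43100 + 8740)/2 = 25920 km.
Half the transfer-orbit period gives t = π√(a_t³/μ) = 20770 s.
Converting: 20770 s ÷ 3600 s/hour = 5.77 hours.

t = 5.77 hours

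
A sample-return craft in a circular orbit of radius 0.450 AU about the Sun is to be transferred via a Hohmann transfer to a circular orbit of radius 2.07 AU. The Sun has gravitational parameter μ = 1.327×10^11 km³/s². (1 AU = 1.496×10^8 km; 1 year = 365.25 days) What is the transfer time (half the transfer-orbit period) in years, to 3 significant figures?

t = 0.707 years

In km: r₁ = 0.450 × 1.496×10^8 = 6.732×10^7 km; r₂ = 2.07 × 1.496×10^8 = 3.09672×10^8 km.
The Hohmann ellipse has a_t = (r₁ + r₂)/2 = 1.88496×10^8 km.
Transfer time t = π√(a_t³/μ) = π√((1.88496×10^8)³ / 1.327×10^11) = 2.232×10^7 s.
Converting: 2.232×10^7 s ÷ 3.15576×10^7 s/year (365.25 × 86400) = 0.707 years.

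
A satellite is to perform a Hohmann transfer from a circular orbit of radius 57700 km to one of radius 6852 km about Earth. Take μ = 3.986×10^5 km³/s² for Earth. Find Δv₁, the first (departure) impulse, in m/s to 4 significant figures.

Transfer-ellipse semi-major axis a_t = (r₁ + r₂)/2 = (57700 + 6852)/2 = 32276 km.
Circular speed at r = 57700 km: v_c = √(μ/r) = 2.628 km/s.
Vis-viva on the transfer ellipse at r = 57700 km gives v_t = √[μ(2/r − 1/a_t)] = 1.211 km/s.
Δv₁ = |v_t − v_c| = |1.211 − 2.628| = 1.417 km/s.

Δv₁ = 1417 m/s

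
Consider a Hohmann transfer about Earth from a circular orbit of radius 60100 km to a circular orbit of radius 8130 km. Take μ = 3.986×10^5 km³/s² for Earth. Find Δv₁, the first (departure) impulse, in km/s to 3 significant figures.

Δv₁ = 1.32 km/s

The Hohmann ellipse has a_t = (r₁ + r₂)/2 = 34115 km.
On the circular orbit at r = 60100 km, v_c = √(μ/r) = 2.575 km/s.
Vis-viva on the transfer ellipse at r = 60100 km gives v_t = √[μ(2/r − 1/a_t)] = 1.257 km/s.
Δv₁ = |v_t − v_c| = |1.257 − 2.575| = 1.318 km/s.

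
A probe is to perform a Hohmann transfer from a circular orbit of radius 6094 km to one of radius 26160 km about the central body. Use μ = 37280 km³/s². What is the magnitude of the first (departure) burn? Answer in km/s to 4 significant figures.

The Hohmann ellipse has a_t = (r₁ + r₂)/2 = 16127 km.
Circular speed at r = 6094 km: v_c = √(μ/r) = 2.47336 km/s.
Transfer-orbit speed at the same r (vis-viva, a = a_t): v_t = √[μ(2/r − 1/a_t)] = 3.15013 km/s.
Δv₁ = |v_t − v_c| = |3.15013 − 2.47336| = 0.6768 km/s.

Δv₁ = 0.6768 km/s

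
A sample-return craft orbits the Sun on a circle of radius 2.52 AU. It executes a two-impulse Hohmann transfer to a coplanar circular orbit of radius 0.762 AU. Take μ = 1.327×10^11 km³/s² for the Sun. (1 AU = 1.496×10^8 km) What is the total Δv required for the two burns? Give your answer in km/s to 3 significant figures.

Δv = 14.1 km/s

In km: r₁ = 2.52 × 1.496×10^8 = 3.76992×10^8 km; r₂ = 0.762 × 1.496×10^8 = 1.139952×10^8 km.
Semi-major axis of the transfer orbit: a_t = (3.76992×10^8 + 1.139952×10^8)/2 = 2.454936×10^8 km.
Circular speed at r₁: v₁ = √(μ/r₁) = √(1.327×10^11/3.76992×10^8) = 18.762 km/s.
Transfer-orbit speed at r₁ (vis-viva): v_a = √[μ(2/r₁ − 1/a_t)] = 12.785 km/s.
First burn Δv₁ = |v_a − v₁| = 5.977 km/s.
Circular speed at r₂: v₂ = √(μ/r₂) = 34.1187 km/s.
Transfer-orbit speed at r₂: v_p = √[μ(2/r₂ − 1/a_t)] = 42.2803 km/s.
Second burn Δv₂ = |v₂ − v_p| = 8.162 km/s.
Total Δv = Δv₁ + Δv₂ = 14.14 km/s.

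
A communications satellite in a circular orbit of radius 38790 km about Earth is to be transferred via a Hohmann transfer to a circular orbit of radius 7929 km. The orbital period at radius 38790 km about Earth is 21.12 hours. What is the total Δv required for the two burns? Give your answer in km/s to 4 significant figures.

From Kepler's third law T² = 4π²r³/μ at r = 38790 km, T = 21.12 hours = 21.12 × 3600 s = 76032 s: μ = 4π²r³/T² = 3.98590×10^5 km³/s².
The Hohmann ellipse has a_t = (r₁ + r₂)/2 = 23359.5 km.
Circular speed at r₁: v₁ = √(μ/r₁) = √(3.98590×10^5/38790) = 3.206 km/s.
On the transfer ellipse at r₁, v² = μ(2/r − 1/a) gives v_a = √[μ(2/r₁ − 1/a_t)] = 1.868 km/s.
First burn Δv₁ = |v_a − v₁| = 1.338 km/s.
At r₂, v₂ = √(μ/r₂) = 7.0901 km/s.
Transfer-orbit speed at r₂: v_p = √[μ(2/r₂ − 1/a_t)] = 9.1365 km/s.
Second burn Δv₂ = |v₂ − v_p| = 2.046 km/s.
Total Δv = Δv₁ + Δv₂ = 3.384 km/s.

Δv = 3.384 km/s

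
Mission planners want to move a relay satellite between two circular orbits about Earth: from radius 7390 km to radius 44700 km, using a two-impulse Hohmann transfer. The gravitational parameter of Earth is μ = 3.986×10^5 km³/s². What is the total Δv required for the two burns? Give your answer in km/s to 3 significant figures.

Δv = 3.67 km/s

Semi-major axis of the transfer orbit: a_t = (7390 + 44700)/2 = 26045 km.
Circular speed at r₁: v₁ = √(μ/r₁) = √(3.986×10^5/7390) = 7.344 km/s.
On the transfer ellipse at r₁, vis-viva gives v_p = √[μ(2/r₁ − 1/a_t)] = 9.621 km/s.
First burn Δv₁ = |v_p − v₁| = 2.277 km/s.
Circular speed at r₂: v₂ = √(μ/r₂) = 2.98617 km/s.
Transfer-orbit speed at r₂: v_a = √[μ(2/r₂ − 1/a_t)] = 1.59065 km/s.
Second burn Δv₂ = |v₂ − v_a| = 1.396 km/s.
Total Δv = Δv₁ + Δv₂ = 3.673 km/s.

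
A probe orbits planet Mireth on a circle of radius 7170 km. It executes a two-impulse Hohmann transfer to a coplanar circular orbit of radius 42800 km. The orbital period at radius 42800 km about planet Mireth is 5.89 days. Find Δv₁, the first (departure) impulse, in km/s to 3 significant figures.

Δv₁ = 0.399 km/s

From Kepler's third law T² = 4π²r³/μ at r = 42800 km, T = 5.89 days = 5.89 × 86400 s = 5.08896×10^5 s: μ = 4π²r³/T² = 11951.8 km³/s².
The Hohmann ellipse has a_t = (r₁ + r₂)/2 = 24985 km.
On the circular orbit at r = 7170 km, v_c = √(μ/r) = 1.2911 km/s.
Transfer-orbit speed at the same r (vis-viva, a = a_t): v_t = √[μ(2/r − 1/a_t)] = 1.6898 km/s.
Δv₁ = |v_t − v_c| = |1.6898 − 1.2911| = 0.3987 km/s.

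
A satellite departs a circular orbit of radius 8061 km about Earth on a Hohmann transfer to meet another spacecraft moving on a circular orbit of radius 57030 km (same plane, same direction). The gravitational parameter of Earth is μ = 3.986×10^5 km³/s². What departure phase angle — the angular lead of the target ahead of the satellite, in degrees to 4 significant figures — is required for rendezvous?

φ = 102.4°

The Hohmann ellipse has a_t = (r₁ + r₂)/2 = 32545.5 km.
Transfer time t = π√(a_t³/μ) = 29216 s.
The target's mean motion on its circular orbit is ω₂ = √(μ/r₂³) = 4.6357×10^-5 rad/s.
Angle swept by the target during transfer: ω₂·t = 1.3544 rad = 77.60°.
The satellite traverses 180° on the transfer ellipse, so the target must lead by 180° − 77.60° = 102.4°.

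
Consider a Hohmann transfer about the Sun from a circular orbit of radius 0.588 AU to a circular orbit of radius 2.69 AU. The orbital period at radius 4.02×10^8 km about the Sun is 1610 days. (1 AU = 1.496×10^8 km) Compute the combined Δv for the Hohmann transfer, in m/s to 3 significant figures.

Δv = 18200 m/s

From Kepler's third law T² = 4π²r³/μ at r = 4.02×10^8 km, T = 1610 days = 1610 × 86400 s = 1.39104×10^8 s: μ = 4π²r³/T² = 1.32544×10^11 km³/s².
In km: r₁ = 0.588 × 1.496×10^8 = 8.79648×10^7 km; r₂ = 2.69 × 1.496×10^8 = 4.02424×10^8 km.
The Hohmann ellipse has a_t = (r₁ + r₂)/2 = 2.451944×10^8 km.
At r₁ the circular-orbit speed is v₁ = √(μ/r₁) = 38.82 km/s.
Transfer-orbit speed at r₁ (v² = μ(2/r − 1/a)): v_p = √[μ(2/r₁ − 1/a_t)] = 49.73 km/s.
First burn Δv₁ = |v_p − v₁| = 10.91 km/s.
Circular speed at r₂: v₂ = √(μ/r₂) = 18.148 km/s.
Transfer-orbit speed at r₂: v_a = √[μ(2/r₂ − 1/a_t)] = 10.870 km/s.
Second burn Δv₂ = |v₂ − v_a| = 7.278 km/s.
Δv = Δv₁ + Δv₂ = 10.91 + 7.278 = 18.19 km/s.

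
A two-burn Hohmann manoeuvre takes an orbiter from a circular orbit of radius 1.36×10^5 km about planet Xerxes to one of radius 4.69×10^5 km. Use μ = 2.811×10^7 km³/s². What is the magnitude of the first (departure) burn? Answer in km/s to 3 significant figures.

Δv₁ = 3.52 km/s

Semi-major axis of the transfer orbit: a_t = (1.360×10^5 + 4.690×10^5)/2 = 3.025×10^5 km.
Circular speed at r = 1.360×10^5 km: v_c = √(μ/r) = 14.37676 km/s.
Vis-viva on the transfer ellipse at r = 1.360×10^5 km gives v_t = √[μ(2/r − 1/a_t)] = 17.90131 km/s.
Δv₁ = |v_t − v_c| = |17.90131 − 14.37676| = 3.525 km/s.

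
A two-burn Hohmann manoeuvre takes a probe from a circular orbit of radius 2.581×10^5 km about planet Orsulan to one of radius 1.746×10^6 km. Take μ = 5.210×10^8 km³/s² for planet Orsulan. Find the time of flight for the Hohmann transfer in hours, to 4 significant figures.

Semi-major axis of the transfer orbit: a_t = (2.581×10^5 + 1.746×10^6)/2 = 1.00205×10^6 km.
Half the transfer-orbit period gives t = π√(a_t³/μ) = 1.3806×10^5 s.
Converting: 1.3806×10^5 s ÷ 3600 s/hour = 38.35 hours.

t = 38.35 hours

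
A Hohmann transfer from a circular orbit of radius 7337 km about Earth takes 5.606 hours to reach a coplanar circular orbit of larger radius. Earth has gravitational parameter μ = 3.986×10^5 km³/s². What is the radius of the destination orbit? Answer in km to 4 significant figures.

r₂ = 43530 km

Transfer time t = 5.606 hours = 20181.6 s, and t = π√(a_t³/μ).
So a_t = (μ t²/π²)^(1/3) = (3.986×10^5 × (20181.6)² / π²)^(1/3) = 25432 km.
Since a_t = (r₁ + r₂)/2, r₂ = 2a_t − r₁ = 2×25432 − 7337 = 43527 km.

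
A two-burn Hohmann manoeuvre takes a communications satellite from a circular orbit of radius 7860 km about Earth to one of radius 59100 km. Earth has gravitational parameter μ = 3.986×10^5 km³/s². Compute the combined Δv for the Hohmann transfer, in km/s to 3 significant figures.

Δv = 3.68 km/s

Semi-major axis of the transfer orbit: a_t = (7860 + 59100)/2 = 33480 km.
At r₁ the circular-orbit speed is v₁ = √(μ/r₁) = 7.121 km/s.
Transfer-orbit speed at r₁ (vis-viva equation): v_p = √[μ(2/r₁ − 1/a_t)] = 9.461 km/s.
First burn Δv₁ = |v_p − v₁| = 2.340 km/s.
At r₂, v₂ = √(μ/r₂) = 2.597 km/s.
Transfer-orbit speed at r₂: v_a = √[μ(2/r₂ − 1/a_t)] = 1.258 km/s.
Second burn Δv₂ = |v₂ − v_a| = 1.339 km/s.
Total Δv = Δv₁ + Δv₂ = 3.679 km/s.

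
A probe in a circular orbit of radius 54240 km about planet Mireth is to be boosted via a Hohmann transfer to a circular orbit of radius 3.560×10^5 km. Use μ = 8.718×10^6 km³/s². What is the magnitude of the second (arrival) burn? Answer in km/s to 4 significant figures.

Δv₂ = 2.404 km/s

Transfer-ellipse semi-major axis a_t = (r₁ + r₂)/2 = (54240 + 3.560×10^5)/2 = 2.0512×10^5 km.
On the circular orbit at r = 3.560×10^5 km, v_c = √(μ/r) = 4.949 km/s.
Transfer-orbit speed at the same r (vis-viva, a = a_t): v_t = √[μ(2/r − 1/a_t)] = 2.545 km/s.
Δv₂ = |v_t − v_c| = |2.545 − 4.949| = 2.404 km/s.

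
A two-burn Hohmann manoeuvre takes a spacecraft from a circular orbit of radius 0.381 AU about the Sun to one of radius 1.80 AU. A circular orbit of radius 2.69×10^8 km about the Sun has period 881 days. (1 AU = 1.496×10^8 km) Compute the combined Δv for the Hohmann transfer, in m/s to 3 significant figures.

From Kepler's third law T² = 4π²r³/μ at r = 2.69×10^8 km, T = 881 days = 881 × 86400 s = 7.61184×10^7 s: μ = 4π²r³/T² = 1.32629×10^11 km³/s².
In km: r₁ = 0.381 × 1.496×10^8 = 5.69976×10^7 km; r₂ = 1.80 × 1.496×10^8 = 2.6928×10^8 km.
Transfer-ellipse semi-major axis a_t = (r₁ + r₂)/2 = (5.69976×10^7 + 2.6928×10^8)/2 = 1.631388×10^8 km.
Circular speed at r₁: v₁ = √(μ/r₁) = √(1.32629×10^11/5.69976×10^7) = 48.23812 km/s.
Transfer-orbit speed at r₁ (vis-viva equation): v_p = √[μ(2/r₁ − 1/a_t)] = 61.97461 km/s.
First burn Δv₁ = |v_p − v₁| = 13.736 km/s.
Circular speed at r₂: v₂ = √(μ/r₂) = 22.19303 km/s.
Transfer-orbit speed at r₂: v_a = √[μ(2/r₂ − 1/a_t)] = 13.11796 km/s.
Second burn Δv₂ = |v₂ − v_a| = 9.0751 km/s.
Δv = Δv₁ + Δv₂ = 13.736 + 9.0751 = 22.81 km/s.

Δv = 22800 m/s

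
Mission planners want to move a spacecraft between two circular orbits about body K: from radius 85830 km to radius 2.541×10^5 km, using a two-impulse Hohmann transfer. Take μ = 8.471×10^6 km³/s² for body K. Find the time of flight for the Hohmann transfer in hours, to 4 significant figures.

t = 21.01 hours

Transfer-ellipse semi-major axis a_t = (r₁ + r₂)/2 = (85830 + 2.541×10^5)/2 = 1.69965×10^5 km.
By Kepler's third law the transfer-orbit period is T = 2π√(a_t³/μ), so t = T/2 = 75630 s.
Converting: 75630 s ÷ 3600 s/hour = 21.01 hours.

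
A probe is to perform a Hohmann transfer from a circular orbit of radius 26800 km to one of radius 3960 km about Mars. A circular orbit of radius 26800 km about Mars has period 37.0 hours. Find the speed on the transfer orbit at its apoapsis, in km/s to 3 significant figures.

From Kepler's third law T² = 4π²r³/μ at r = 26800 km, T = 37.0 hours = 37.0 × 3600 s = 1.332×10^5 s: μ = 4π²r³/T² = 42830.7 km³/s².
Transfer-ellipse semi-major axis a_t = (r₁ + r₂)/2 = (26800 + 3960)/2 = 15380 km.
At apoapsis, r = 26800 km.
Vis-viva: v = √[μ(2/r − 1/a_t)] = √[42830.7 × (2/26800 − 1/15380)] = 0.6415 km/s.

v = 0.641 km/s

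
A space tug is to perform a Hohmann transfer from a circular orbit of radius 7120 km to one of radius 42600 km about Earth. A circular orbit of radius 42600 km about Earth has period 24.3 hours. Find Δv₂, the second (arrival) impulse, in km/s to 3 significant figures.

Δv₂ = 1.42 km/s

From Kepler's third law T² = 4π²r³/μ at r = 42600 km, T = 24.3 hours = 24.3 × 3600 s = 87480 s: μ = 4π²r³/T² = 3.98815×10^5 km³/s².
The Hohmann ellipse has a_t = (r₁ + r₂)/2 = 24860 km.
Circular speed at r = 42600 km: v_c = √(μ/r) = 3.0597 km/s.
Vis-viva on the transfer ellipse at r = 42600 km gives v_t = √[μ(2/r − 1/a_t)] = 1.6375 km/s.
Δv₂ = |v_t − v_c| = |1.6375 − 3.0597| = 1.422 km/s.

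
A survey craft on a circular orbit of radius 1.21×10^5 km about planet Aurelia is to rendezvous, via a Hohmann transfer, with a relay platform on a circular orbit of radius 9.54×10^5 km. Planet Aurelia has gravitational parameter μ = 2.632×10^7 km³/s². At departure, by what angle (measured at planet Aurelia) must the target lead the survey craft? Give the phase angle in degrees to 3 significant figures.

φ = 104°

Semi-major axis of the transfer orbit: a_t = (1.210×10^5 + 9.540×10^5)/2 = 5.375×10^5 km.
The half-period of the transfer ellipse is t = π√(a_t³/μ) = 2.413×10^5 s.
Target angular speed ω₂ = √(μ/r₂³) = 5.506×10^-6 rad/s.
Angle swept by the target during transfer: ω₂·t = 1.3286 rad = 76.12°.
The survey craft traverses 180° on the transfer ellipse, so the target must lead by 180° − 76.12° = 104°.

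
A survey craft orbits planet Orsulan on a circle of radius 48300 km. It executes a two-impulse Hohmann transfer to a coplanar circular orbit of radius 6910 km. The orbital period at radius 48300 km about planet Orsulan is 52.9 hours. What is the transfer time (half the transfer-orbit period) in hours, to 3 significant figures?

From Kepler's third law T² = 4π²r³/μ at r = 48300 km, T = 52.9 hours = 52.9 × 3600 s = 1.9044×10^5 s: μ = 4π²r³/T² = 1.22655×10^5 km³/s².
Semi-major axis of the transfer orbit: a_t = (48300 + 6910)/2 = 27605 km.
By Kepler's third law the transfer-orbit period is T = 2π√(a_t³/μ), so t = T/2 = 41140 s.
Converting: 41140 s ÷ 3600 s/hour = 11.4 hours.

t = 11.4 hours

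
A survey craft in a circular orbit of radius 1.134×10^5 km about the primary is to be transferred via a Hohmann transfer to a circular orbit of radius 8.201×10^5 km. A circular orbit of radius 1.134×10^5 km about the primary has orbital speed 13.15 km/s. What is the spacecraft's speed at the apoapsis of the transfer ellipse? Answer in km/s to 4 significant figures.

v = 2.410 km/s

From the circular-orbit relation v² = μ/r at r = 1.134×10^5 km: μ = v²r = (13.15)² × 1.134×10^5 = 1.96094×10^7 km³/s².
Transfer-ellipse semi-major axis a_t = (r₁ + r₂)/2 = (1.134×10^5 + 8.201×10^5)/2 = 4.6675×10^5 km.
At apoapsis, r = 8.201×10^5 km.
Vis-viva: v = √[μ(2/r − 1/a_t)] = √[1.96094×10^7 × (2/8.201×10^5 − 1/4.6675×10^5)] = 2.410 km/s.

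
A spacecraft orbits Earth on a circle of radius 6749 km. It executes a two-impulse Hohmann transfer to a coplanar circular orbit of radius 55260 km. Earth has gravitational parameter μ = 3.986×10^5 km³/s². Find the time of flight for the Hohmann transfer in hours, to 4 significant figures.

Transfer-ellipse semi-major axis a_t = (r₁ + r₂)/2 = (6749 + 55260)/2 = 31004.5 km.
Half the transfer-orbit period gives t = π√(a_t³/μ) = 27166 s.
Converting: 27166 s ÷ 3600 s/hour = 7.546 hours.

t = 7.546 hours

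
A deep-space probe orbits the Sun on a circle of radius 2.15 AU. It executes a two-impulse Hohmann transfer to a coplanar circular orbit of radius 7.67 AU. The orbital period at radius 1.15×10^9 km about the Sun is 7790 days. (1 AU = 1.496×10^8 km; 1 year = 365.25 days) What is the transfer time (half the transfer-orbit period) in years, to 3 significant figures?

t = 5.44 years

From Kepler's third law T² = 4π²r³/μ at r = 1.15×10^9 km, T = 7790 days = 7790 × 86400 s = 6.73056×10^8 s: μ = 4π²r³/T² = 1.32541×10^11 km³/s².
In km: r₁ = 2.15 × 1.496×10^8 = 3.2164×10^8 km; r₂ = 7.67 × 1.496×10^8 = 1.147432×10^9 km.
The Hohmann ellipse has a_t = (r₁ + r₂)/2 = 7.34536×10^8 km.
Half the transfer-orbit period gives t = π√(a_t³/μ) = 1.718×10^8 s.
Converting: 1.718×10^8 s ÷ 3.15576×10^7 s/year (365.25 × 86400) = 5.44 years.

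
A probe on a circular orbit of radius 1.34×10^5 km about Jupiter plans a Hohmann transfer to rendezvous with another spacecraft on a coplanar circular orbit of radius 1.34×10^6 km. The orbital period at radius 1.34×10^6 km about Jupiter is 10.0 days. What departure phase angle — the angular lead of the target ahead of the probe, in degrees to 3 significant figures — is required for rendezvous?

φ = 107°

From Kepler's third law T² = 4π²r³/μ at r = 1.34×10^6 km, T = 10.0 days = 10.0 × 86400 s = 8.640×10^5 s: μ = 4π²r³/T² = 1.27247×10^8 km³/s².
Transfer-ellipse semi-major axis a_t = (r₁ + r₂)/2 = (1.340×10^5 + 1.340×10^6)/2 = 7.370×10^5 km.
The half-period of the transfer ellipse is t = π√(a_t³/μ) = 1.7621×10^5 s.
Target angular speed ω₂ = √(μ/r₂³) = 7.2722×10^-6 rad/s.
Angle swept by the target during transfer: ω₂·t = 1.2814 rad = 73.42°.
Arrival is 180° from departure on the ellipse, so φ = 180° − 73.42° = 107°.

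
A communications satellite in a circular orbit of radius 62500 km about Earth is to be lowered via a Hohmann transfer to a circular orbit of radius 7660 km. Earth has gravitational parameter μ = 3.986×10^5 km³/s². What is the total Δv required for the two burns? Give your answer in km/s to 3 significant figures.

Δv = 3.76 km/s

The Hohmann ellipse has a_t = (r₁ + r₂)/2 = 35080 km.
At r₁ the circular-orbit speed is v₁ = √(μ/r₁) = 2.525 km/s.
Transfer-orbit speed at r₁ (vis-viva): v_a = √[μ(2/r₁ − 1/a_t)] = 1.180 km/s.
First burn Δv₁ = |v_a − v₁| = 1.345 km/s.
Circular speed at r₂: v₂ = √(μ/r₂) = 7.214 km/s.
Transfer-orbit speed at r₂: v_p = √[μ(2/r₂ − 1/a_t)] = 9.629 km/s.
Second burn Δv₂ = |v₂ − v_p| = 2.415 km/s.
Δv = Δv₁ + Δv₂ = 1.345 + 2.415 = 3.760 km/s.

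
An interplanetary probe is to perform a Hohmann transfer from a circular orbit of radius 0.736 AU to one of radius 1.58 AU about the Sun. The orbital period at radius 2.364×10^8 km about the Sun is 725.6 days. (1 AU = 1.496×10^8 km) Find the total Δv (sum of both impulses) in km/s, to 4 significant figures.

From Kepler's third law T² = 4π²r³/μ at r = 2.364×10^8 km, T = 725.6 days = 725.6 × 86400 s = 6.269184×10^7 s: μ = 4π²r³/T² = 1.32703×10^11 km³/s².
In km: r₁ = 0.736 × 1.496×10^8 = 1.101056×10^8 km; r₂ = 1.58 × 1.496×10^8 = 2.36368×10^8 km.
The Hohmann ellipse has a_t = (r₁ + r₂)/2 = 1.732368×10^8 km.
At r₁ the circular-orbit speed is v₁ = √(μ/r₁) = 34.7165 km/s.
On the transfer ellipse at r₁, v² = μ(2/r − 1/a) gives v_p = √[μ(2/r₁ − 1/a_t)] = 40.5518 km/s.
First burn Δv₁ = |v_p − v₁| = 5.835 km/s.
Circular speed at r₂: v₂ = √(μ/r₂) = 23.694 km/s.
Transfer-orbit speed at r₂: v_a = √[μ(2/r₂ − 1/a_t)] = 18.890 km/s.
Second burn Δv₂ = |v₂ − v_a| = 4.804 km/s.
Δv = Δv₁ + Δv₂ = 5.835 + 4.804 = 10.64 km/s.

Δv = 10.64 km/s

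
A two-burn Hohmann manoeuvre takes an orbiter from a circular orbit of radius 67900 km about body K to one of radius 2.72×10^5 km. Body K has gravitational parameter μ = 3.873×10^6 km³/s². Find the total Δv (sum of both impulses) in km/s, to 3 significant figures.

Δv = 3.39 km/s

Transfer-ellipse semi-major axis a_t = (r₁ + r₂)/2 = (67900 + 2.720×10^5)/2 = 1.6995×10^5 km.
Circular speed at r₁: v₁ = √(μ/r₁) = √(3.873×10^6/67900) = 7.5525 km/s.
On the transfer ellipse at r₁, v² = μ(2/r − 1/a) gives v_p = √[μ(2/r₁ − 1/a_t)] = 9.5546 km/s.
First burn Δv₁ = |v_p − v₁| = 2.002 km/s.
Circular speed at r₂: v₂ = √(μ/r₂) = 3.773 km/s.
Transfer-orbit speed at r₂: v_a = √[μ(2/r₂ − 1/a_t)] = 2.385 km/s.
Second burn Δv₂ = |v₂ − v_a| = 1.388 km/s.
Total Δv = Δv₁ + Δv₂ = 3.390 km/s.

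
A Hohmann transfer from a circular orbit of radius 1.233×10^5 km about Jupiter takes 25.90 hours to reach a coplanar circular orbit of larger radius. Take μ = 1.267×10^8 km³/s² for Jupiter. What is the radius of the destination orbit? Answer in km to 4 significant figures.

Transfer time t = 25.90 hours = 93240 s, and t = π√(a_t³/μ).
So a_t = (μ t²/π²)^(1/3) = (1.267×10^8 × (93240)² / π²)^(1/3) = 4.8146×10^5 km.
Since a_t = (r₁ + r₂)/2, r₂ = 2a_t − r₁ = 2×4.8146×10^5 − 1.233×10^5 = 8.3962×10^5 km.

r₂ = 8.396×10^5 km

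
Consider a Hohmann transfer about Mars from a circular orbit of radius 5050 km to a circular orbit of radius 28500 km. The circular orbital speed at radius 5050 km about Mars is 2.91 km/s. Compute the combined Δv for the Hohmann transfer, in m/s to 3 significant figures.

Δv = 1440 m/s

From the circular-orbit relation v² = μ/r at r = 5050 km: μ = v²r = (2.91)² × 5050 = 42763.9 km³/s².
Semi-major axis of the transfer orbit: a_t = (5050 + 28500)/2 = 16775 km.
Circular speed at r₁: v₁ = √(μ/r₁) = √(42763.9/5050) = 2.910 km/s.
On the transfer ellipse at r₁, vis-viva equation gives v_p = √[μ(2/r₁ − 1/a_t)] = 3.793 km/s.
First burn Δv₁ = |v_p − v₁| = 0.8830 km/s.
At r₂, v₂ = √(μ/r₂) = 1.2249 km/s.
Transfer-orbit speed at r₂: v_a = √[μ(2/r₂ − 1/a_t)] = 0.67210 km/s.
Second burn Δv₂ = |v₂ − v_a| = 0.5528 km/s.
Δv = Δv₁ + Δv₂ = 0.8830 + 0.5528 = 1.436 km/s.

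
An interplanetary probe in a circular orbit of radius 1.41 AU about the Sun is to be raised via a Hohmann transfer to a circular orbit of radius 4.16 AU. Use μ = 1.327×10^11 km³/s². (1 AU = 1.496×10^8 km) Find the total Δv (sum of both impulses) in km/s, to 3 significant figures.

Δv = 9.78 km/s

In km: r₁ = 1.41 × 1.496×10^8 = 2.10936×10^8 km; r₂ = 4.16 × 1.496×10^8 = 6.22336×10^8 km.
Semi-major axis of the transfer orbit: a_t = (2.10936×10^8 + 6.22336×10^8)/2 = 4.16636×10^8 km.
Circular speed at r₁: v₁ = √(μ/r₁) = √(1.327×10^11/2.10936×10^8) = 25.0819 km/s.
On the transfer ellipse at r₁, v² = μ(2/r − 1/a) gives v_p = √[μ(2/r₁ − 1/a_t)] = 30.6545 km/s.
First burn Δv₁ = |v_p − v₁| = 5.573 km/s.
At r₂, v₂ = √(μ/r₂) = 14.602 km/s.
Transfer-orbit speed at r₂: v_a = √[μ(2/r₂ − 1/a_t)] = 10.390 km/s.
Second burn Δv₂ = |v₂ − v_a| = 4.212 km/s.
Total Δv = Δv₁ + Δv₂ = 9.785 km/s.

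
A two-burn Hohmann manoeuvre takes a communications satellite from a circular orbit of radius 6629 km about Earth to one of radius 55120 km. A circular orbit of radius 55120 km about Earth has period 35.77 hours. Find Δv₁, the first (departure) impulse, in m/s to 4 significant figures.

Δv₁ = 2607 m/s

From Kepler's third law T² = 4π²r³/μ at r = 55120 km, T = 35.77 hours = 35.77 × 3600 s = 1.28772×10^5 s: μ = 4π²r³/T² = 3.98698×10^5 km³/s².
Transfer-ellipse semi-major axis a_t = (r₁ + r₂)/2 = (6629 + 55120)/2 = 30874.5 km.
On the circular orbit at r = 6629 km, v_c = √(μ/r) = 7.7553 km/s.
Transfer-orbit speed at the same r (vis-viva, a = a_t): v_t = √[μ(2/r − 1/a_t)] = 10.362 km/s.
Δv₁ = |v_t − v_c| = |10.362 − 7.7553| = 2.607 km/s.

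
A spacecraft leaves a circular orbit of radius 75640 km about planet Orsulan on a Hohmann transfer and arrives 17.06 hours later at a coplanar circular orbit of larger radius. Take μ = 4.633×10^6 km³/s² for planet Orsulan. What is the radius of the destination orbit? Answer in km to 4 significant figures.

Transfer time t = 17.06 hours = 61416 s, and t = π√(a_t³/μ).
So a_t = (μ t²/π²)^(1/3) = (4.633×10^6 × (61416)² / π²)^(1/3) = 1.2098×10^5 km.
Since a_t = (r₁ + r₂)/2, r₂ = 2a_t − r₁ = 2×1.2098×10^5 − 75640 = 1.6632×10^5 km.

r₂ = 1.663×10^5 km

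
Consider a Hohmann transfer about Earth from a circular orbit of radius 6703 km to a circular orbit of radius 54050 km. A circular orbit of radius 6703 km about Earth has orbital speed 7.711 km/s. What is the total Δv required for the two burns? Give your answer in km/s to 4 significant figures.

Δv = 4.015 km/s

From the circular-orbit relation v² = μ/r at r = 6703 km: μ = v²r = (7.711)² × 6703 = 3.98557×10^5 km³/s².
The Hohmann ellipse has a_t = (r₁ + r₂)/2 = 30376.5 km.
Circular speed at r₁: v₁ = √(μ/r₁) = √(3.98557×10^5/6703) = 7.7110 km/s.
Transfer-orbit speed at r₁ (vis-viva): v_p = √[μ(2/r₁ − 1/a_t)] = 10.286 km/s.
First burn Δv₁ = |v_p − v₁| = 2.575 km/s.
At r₂, v₂ = √(μ/r₂) = 2.7155 km/s.
Transfer-orbit speed at r₂: v_a = √[μ(2/r₂ − 1/a_t)] = 1.2756 km/s.
Second burn Δv₂ = |v₂ − v_a| = 1.440 km/s.
Total Δv = Δv₁ + Δv₂ = 4.015 km/s.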